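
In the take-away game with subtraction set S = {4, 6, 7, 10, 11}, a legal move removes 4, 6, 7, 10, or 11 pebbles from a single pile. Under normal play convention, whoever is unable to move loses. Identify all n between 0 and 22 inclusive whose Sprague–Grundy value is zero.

0, 1, 2, 3, 15, 16, 17, 18

G(0) = 0
G(1) = mex{} = 0
G(2) = mex{} = 0
G(3) = mex{} = 0
G(4) = mex{0} = 1
G(5) = mex{0} = 1
G(6) = mex{0,0} = 1
G(7) = mex{0,0,0} = 1
G(8) = mex{1,0,0} = 2
G(9) = mex{1,0,0} = 2
G(10) = mex{1,1,0,0} = 2
G(11) = mex{1,1,1,0,0} = 2
G(12) = mex{2,1,1,0,0} = 3
G(13) = mex{2,1,1,0,0} = 3
G(14) = mex{2,2,1,1,0} = 3
G(15) = mex{2,2,2,1,1} = 0
G(16) = mex{3,2,2,1,1} = 0
G(17) = mex{3,2,2,1,1} = 0
G(18) = mex{3,3,2,2,1} = 0
G(19) = mex{0,3,3,2,2} = 1
G(20) = mex{0,3,3,2,2} = 1
G(21) = mex{0,0,3,2,2} = 1
G(22) = mex{0,0,0,3,2} = 1
P-positions are exactly the n with G(n) = 0.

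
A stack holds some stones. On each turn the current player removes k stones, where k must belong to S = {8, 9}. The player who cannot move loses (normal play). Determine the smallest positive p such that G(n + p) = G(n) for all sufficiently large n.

G(0) = 0
G(1) = mex{} = 0
G(2) = mex{} = 0
G(3) = mex{} = 0
G(4) = mex{} = 0
G(5) = mex{} = 0
G(6) = mex{} = 0
G(7) = mex{} = 0
G(8) = mex{0} = 1
G(9) = mex{0,0} = 1
G(10) = mex{0,0} = 1
G(11) = mex{0,0} = 1
G(12) = mex{0,0} = 1
G(13) = mex{0,0} = 1
G(14) = mex{0,0} = 1
G(15) = mex{0,0} = 1
G(16) = mex{1,0} = 2
G(17) = mex{1,1} = 0
G(18) = mex{1,1} = 0
G(19) = mex{1,1} = 0
G(20) = mex{1,1} = 0
G(21) = mex{1,1} = 0
G(22) = mex{1,1} = 0
G(23) = mex{1,1} = 0
G(24) = mex{2,1} = 0
G(25) = mex{0,2} = 1
G(26) = mex{0,0} = 1
G(27) = mex{0,0} = 1
G(28) = mex{0,0} = 1
G(29) = mex{0,0} = 1
G(30) = mex{0,0} = 1
G(31) = mex{0,0} = 1
G(32) = mex{0,0} = 1
G(33) = mex{1,0} = 2
G(34) = mex{1,1} = 0
G(35) = mex{1,1} = 0
G(n+17) = G(n) holds for n = 0,…,8 (a full window of length max(S) = 9), so the sequence is purely periodic with period 17.

17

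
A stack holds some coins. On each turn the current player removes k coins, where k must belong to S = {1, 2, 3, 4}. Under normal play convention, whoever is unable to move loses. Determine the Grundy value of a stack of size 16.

n :  0  1  2  3  4  5  6  7  8  9 10 11 12 13 14 15 16
G :  0  1  2  3  4  0  1  2  3  4  0  1  2  3  4  0  1

1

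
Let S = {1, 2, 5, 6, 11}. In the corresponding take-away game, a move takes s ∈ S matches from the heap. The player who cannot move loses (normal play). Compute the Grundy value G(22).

2

G(0) = 0
G(1) = mex{0} = 1
G(2) = mex{1,0} = 2
G(3) = mex{2,1} = 0
G(4) = mex{0,2} = 1
G(5) = mex{1,0,0} = 2
G(6) = mex{2,1,1,0} = 3
G(7) = mex{3,2,2,1} = 0
G(8) = mex{0,3,0,2} = 1
G(9) = mex{1,0,1,0} = 2
G(10) = mex{2,1,2,1} = 0
G(11) = mex{0,2,3,2,0} = 1
G(12) = mex{1,0,0,3,1} = 2
G(13) = mex{2,1,1,0,2} = 3
G(14) = mex{3,2,2,1,0} = 4
G(15) = mex{4,3,0,2,1} = 5
G(16) = mex{5,4,1,0,2} = 3
G(17) = mex{3,5,2,1,3} = 0
G(18) = mex{0,3,3,2,0} = 1
G(19) = mex{1,0,4,3,1} = 2
G(20) = mex{2,1,5,4,2} = 0
G(21) = mex{0,2,3,5,0} = 1
G(22) = mex{1,0,0,3,1} = 2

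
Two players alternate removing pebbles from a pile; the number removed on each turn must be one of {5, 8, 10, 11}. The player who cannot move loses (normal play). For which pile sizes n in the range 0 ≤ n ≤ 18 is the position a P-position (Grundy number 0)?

0, 1, 2, 3, 4, 16, 17, 18

G(0) = 0
G(1) = mex{} = 0
G(2) = mex{} = 0
G(3) = mex{} = 0
G(4) = mex{} = 0
G(5) = mex{0} = 1
G(6) = mex{0} = 1
G(7) = mex{0} = 1
G(8) = mex{0,0} = 1
G(9) = mex{0,0} = 1
G(10) = mex{1,0,0} = 2
G(11) = mex{1,0,0,0} = 2
G(12) = mex{1,0,0,0} = 2
G(13) = mex{1,1,0,0} = 2
G(14) = mex{1,1,0,0} = 2
G(15) = mex{2,1,1,0} = 3
G(16) = mex{2,1,1,1} = 0
G(17) = mex{2,1,1,1} = 0
G(18) = mex{2,2,1,1} = 0
P-positions are exactly the n with G(n) = 0.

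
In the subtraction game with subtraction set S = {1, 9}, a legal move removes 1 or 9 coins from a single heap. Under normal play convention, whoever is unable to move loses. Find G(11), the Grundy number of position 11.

1

n :  0  1  2  3  4  5  6  7  8  9 10 11
G :  0  1  0  1  0  1  0  1  0  1  0  1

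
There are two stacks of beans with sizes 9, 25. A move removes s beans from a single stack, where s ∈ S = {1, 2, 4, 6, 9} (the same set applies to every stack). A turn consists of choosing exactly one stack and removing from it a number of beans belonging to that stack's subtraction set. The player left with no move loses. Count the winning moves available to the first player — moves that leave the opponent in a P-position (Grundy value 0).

All stacks use S = {1, 2, 4, 6, 9}:
G(0) = 0
G(1) = mex{0} = 1
G(2) = mex{1,0} = 2
G(3) = mex{2,1} = 0
G(4) = mex{0,2,0} = 1
G(5) = mex{1,0,1} = 2
G(6) = mex{2,1,2,0} = 3
G(7) = mex{3,2,0,1} = 4
G(8) = mex{4,3,1,2} = 0
G(9) = mex{0,4,2,0,0} = 1
G(10) = mex{1,0,3,1,1} = 2
G(11) = mex{2,1,4,2,2} = 0
G(12) = mex{0,2,0,3,0} = 1
G(13) = mex{1,0,1,4,1} = 2
G(14) = mex{2,1,2,0,2} = 3
G(15) = mex{3,2,0,1,3} = 4
G(16) = mex{4,3,1,2,4} = 0
G(17) = mex{0,4,2,0,0} = 1
G(18) = mex{1,0,3,1,1} = 2
G(19) = mex{2,1,4,2,2} = 0
G(20) = mex{0,2,0,3,0} = 1
G(21) = mex{1,0,1,4,1} = 2
G(22) = mex{2,1,2,0,2} = 3
G(23) = mex{3,2,0,1,3} = 4
G(24) = mex{4,3,1,2,4} = 0
G(25) = mex{0,4,2,0,0} = 1
Stack A: G(9) = 1.
Stack B: G(25) = 1.
Combined Grundy value = 1 ⊕ 1 = 0.
A winning move leaves total XOR = 0, i.e. changes one component's Grundy value g to g ⊕ X where X is the current total.
Stack A: target g' = 1⊕0 = 1, but every legal move changes the Grundy value (mex property), so 0 moves.
Stack B: target g' = 1⊕0 = 1, but every legal move changes the Grundy value (mex property), so 0 moves.

0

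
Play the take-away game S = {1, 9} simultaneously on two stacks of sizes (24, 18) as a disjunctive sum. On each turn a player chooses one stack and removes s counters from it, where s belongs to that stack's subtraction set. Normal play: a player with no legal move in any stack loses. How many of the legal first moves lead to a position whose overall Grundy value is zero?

0

All stacks use S = {1, 9}:
G(0) = 0
G(1) = mex{0} = 1
G(2) = mex{1} = 0
G(3) = mex{0} = 1
G(4) = mex{1} = 0
G(5) = mex{0} = 1
G(6) = mex{1} = 0
G(7) = mex{0} = 1
G(8) = mex{1} = 0
G(9) = mex{0,0} = 1
G(10) = mex{1,1} = 0
G(11) = mex{0,0} = 1
G(12) = mex{1,1} = 0
G(13) = mex{0,0} = 1
G(14) = mex{1,1} = 0
G(15) = mex{0,0} = 1
G(16) = mex{1,1} = 0
G(17) = mex{0,0} = 1
G(18) = mex{1,1} = 0
G(19) = mex{0,0} = 1
G(20) = mex{1,1} = 0
G(21) = mex{0,0} = 1
G(22) = mex{1,1} = 0
G(23) = mex{0,0} = 1
G(24) = mex{1,1} = 0
Stack A: G(24) = 0.
Stack B: G(18) = 0.
Combined Grundy value = 0 ⊕ 0 = 0.
A winning move leaves total XOR = 0, i.e. changes one component's Grundy value g to g ⊕ X where X is the current total.
Stack A: target g' = 0⊕0 = 0, but every legal move changes the Grundy value (mex property), so 0 moves.
Stack B: target g' = 0⊕0 = 0, but every legal move changes the Grundy value (mex property), so 0 moves.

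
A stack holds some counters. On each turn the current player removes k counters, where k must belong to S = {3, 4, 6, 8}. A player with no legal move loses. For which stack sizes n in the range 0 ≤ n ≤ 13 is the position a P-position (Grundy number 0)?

0, 1, 2, 11, 12, 13

G(0) = 0
G(1) = mex{} = 0
G(2) = mex{} = 0
G(3) = mex{0} = 1
G(4) = mex{0,0} = 1
G(5) = mex{0,0} = 1
G(6) = mex{1,0,0} = 2
G(7) = mex{1,1,0} = 2
G(8) = mex{1,1,0,0} = 2
G(9) = mex{2,1,1,0} = 3
G(10) = mex{2,2,1,0} = 3
G(11) = mex{2,2,1,1} = 0
G(12) = mex{3,2,2,1} = 0
G(13) = mex{3,3,2,1} = 0
P-positions are exactly the n with G(n) = 0.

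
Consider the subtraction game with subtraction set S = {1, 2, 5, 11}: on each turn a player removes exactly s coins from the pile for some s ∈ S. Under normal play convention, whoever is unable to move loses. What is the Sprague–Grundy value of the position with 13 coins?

n :  0  1  2  3  4  5  6  7  8  9 10 11 12 13
G :  0  1  2  0  1  2  0  1  2  0  1  2  0  1

1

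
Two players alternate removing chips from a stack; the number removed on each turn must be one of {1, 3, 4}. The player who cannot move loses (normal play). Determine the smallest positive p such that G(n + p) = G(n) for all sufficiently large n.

n :  0  1  2  3  4  5  6  7  8  9 10 11 12 13 14 15
G :  0  1  0  1  2  3  2  0  1  0  1  2  3  2  0  1
G(n+7) = G(n) holds for n = 0,…,3 (a full window of length max(S) = 4), so the sequence is purely periodic with period 7.

7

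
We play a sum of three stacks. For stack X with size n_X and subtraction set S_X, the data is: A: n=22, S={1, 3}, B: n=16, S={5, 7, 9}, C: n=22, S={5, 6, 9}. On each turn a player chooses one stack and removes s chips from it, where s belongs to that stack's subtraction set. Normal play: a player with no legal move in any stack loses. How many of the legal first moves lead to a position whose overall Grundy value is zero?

6

Stack A, S = {1, 3}:
n :  0  1  2  3  4  5  6  7  8  9 10 11 12 13 14 15 16 17 18 19 20 21 22
G :  0  1  0  1  0  1  0  1  0  1  0  1  0  1  0  1  0  1  0  1  0  1  0
G_A(22) = 0.
Stack B, S = {5, 7, 9}:
G(0) = 0
G(1) = mex{} = 0
G(2) = mex{} = 0
G(3) = mex{} = 0
G(4) = mex{} = 0
G(5) = mex{0} = 1
G(6) = mex{0} = 1
G(7) = mex{0,0} = 1
G(8) = mex{0,0} = 1
G(9) = mex{0,0,0} = 1
G(10) = mex{1,0,0} = 2
G(11) = mex{1,0,0} = 2
G(12) = mex{1,1,0} = 2
G(13) = mex{1,1,0} = 2
G(14) = mex{1,1,1} = 0
G(15) = mex{2,1,1} = 0
G(16) = mex{2,1,1} = 0
G_B(16) = 0.
Stack C, S = {5, 6, 9}:
n :  0  1  2  3  4  5  6  7  8  9 10 11 12 13 14 15 16 17 18 19 20 21 22
G :  0  0  0  0  0  1  1  1  1  1  2  2  2  2  0  0  0  0  0  1  1  1  1
G_C(22) = 1.
Combined Grundy value = 0 ⊕ 0 ⊕ 1 = 1.
A winning move leaves total XOR = 0, i.e. changes one component's Grundy value g to g ⊕ X where X is the current total.
Stack A: need g' = 0⊕1 = 1. Options: 22−1→G=1, 22−3→G=1. Hits: 2.
Stack B: need g' = 0⊕1 = 1. Options: 16−5→G=2, 16−7→G=1, 16−9→G=1. Hits: 2.
Stack C: need g' = 1⊕1 = 0. Options: 22−5→G=0, 22−6→G=0, 22−9→G=2. Hits: 2.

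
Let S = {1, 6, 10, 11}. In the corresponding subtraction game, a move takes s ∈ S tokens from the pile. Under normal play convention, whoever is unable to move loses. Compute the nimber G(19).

3

n :  0  1  2  3  4  5  6  7  8  9 10 11 12 13 14 15 16 17 18 19
G :  0  1  0  1  0  1  2  0  1  0  1  2  3  2  3  2  0  1  2  3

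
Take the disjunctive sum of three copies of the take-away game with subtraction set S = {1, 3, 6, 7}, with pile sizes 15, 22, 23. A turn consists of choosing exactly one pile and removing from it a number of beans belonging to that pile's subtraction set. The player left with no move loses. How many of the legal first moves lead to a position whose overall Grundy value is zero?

0

All piles use S = {1, 3, 6, 7}:
n :  0  1  2  3  4  5  6  7  8  9 10 11 12 13 14 15 16 17 18 19 20 21 22 23
G :  0  1  0  1  0  1  2  3  2  3  2  3  0  1  0  1  0  1  2  3  2  3  2  3
Pile A: G(15) = 1.
Pile B: G(22) = 2.
Pile C: G(23) = 3.
Combined Grundy value = 1 ⊕ 2 ⊕ 3 = 0.
A winning move leaves total XOR = 0, i.e. changes one component's Grundy value g to g ⊕ X where X is the current total.
Pile A: target g' = 1⊕0 = 1, but every legal move changes the Grundy value (mex property), so 0 moves.
Pile B: target g' = 2⊕0 = 2, but every legal move changes the Grundy value (mex property), so 0 moves.
Pile C: target g' = 3⊕0 = 3, but every legal move changes the Grundy value (mex property), so 0 moves.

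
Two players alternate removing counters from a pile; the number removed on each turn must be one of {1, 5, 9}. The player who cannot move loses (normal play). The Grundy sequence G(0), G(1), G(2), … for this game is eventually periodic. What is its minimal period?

2

G(0) = 0
G(1) = mex{0} = 1
G(2) = mex{1} = 0
G(3) = mex{0} = 1
G(4) = mex{1} = 0
G(5) = mex{0,0} = 1
G(6) = mex{1,1} = 0
G(7) = mex{0,0} = 1
G(8) = mex{1,1} = 0
G(9) = mex{0,0,0} = 1
G(10) = mex{1,1,1} = 0
G(11) = mex{0,0,0} = 1
G(12) = mex{1,1,1} = 0
G(13) = mex{0,0,0} = 1
G(14) = mex{1,1,1} = 0
G(n+2) = G(n) holds for n = 0,…,8 (a full window of length max(S) = 9), so the sequence is purely periodic with period 2.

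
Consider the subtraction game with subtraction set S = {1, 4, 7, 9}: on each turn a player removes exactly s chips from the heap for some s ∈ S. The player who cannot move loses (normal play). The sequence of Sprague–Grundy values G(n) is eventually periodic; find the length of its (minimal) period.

n :  0  1  2  3  4  5  6  7  8  9 10 11 12 13 14 15 16 17 18
G :  0  1  0  1  2  0  1  2  0  1  0  1  2  0  1  2  0  1  0
G(n+8) = G(n) holds for n = 0,…,8 (a full window of length max(S) = 9), so the sequence is purely periodic with period 8.

8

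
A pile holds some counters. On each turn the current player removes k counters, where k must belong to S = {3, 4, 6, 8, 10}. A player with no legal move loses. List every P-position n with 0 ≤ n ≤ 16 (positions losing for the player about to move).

G(0) = 0
G(1) = mex{} = 0
G(2) = mex{} = 0
G(3) = mex{0} = 1
G(4) = mex{0,0} = 1
G(5) = mex{0,0} = 1
G(6) = mex{1,0,0} = 2
G(7) = mex{1,1,0} = 2
G(8) = mex{1,1,0,0} = 2
G(9) = mex{2,1,1,0} = 3
G(10) = mex{2,2,1,0,0} = 3
G(11) = mex{2,2,1,1,0} = 3
G(12) = mex{3,2,2,1,0} = 4
G(13) = mex{3,3,2,1,1} = 0
G(14) = mex{3,3,2,2,1} = 0
G(15) = mex{4,3,3,2,1} = 0
G(16) = mex{0,4,3,2,2} = 1
P-positions are exactly the n with G(n) = 0.

0, 1, 2, 13, 14, 15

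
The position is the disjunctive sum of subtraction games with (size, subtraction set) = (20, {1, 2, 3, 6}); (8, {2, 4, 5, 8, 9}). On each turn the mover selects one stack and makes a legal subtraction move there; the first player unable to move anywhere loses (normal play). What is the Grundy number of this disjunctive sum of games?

4

Stack A, S = {1, 2, 3, 6}:
G(0) = 0
G(1) = mex{0} = 1
G(2) = mex{1,0} = 2
G(3) = mex{2,1,0} = 3
G(4) = mex{3,2,1} = 0
G(5) = mex{0,3,2} = 1
G(6) = mex{1,0,3,0} = 2
G(7) = mex{2,1,0,1} = 3
G(8) = mex{3,2,1,2} = 0
G(9) = mex{0,3,2,3} = 1
G(10) = mex{1,0,3,0} = 2
G(11) = mex{2,1,0,1} = 3
G(12) = mex{3,2,1,2} = 0
G(13) = mex{0,3,2,3} = 1
G(14) = mex{1,0,3,0} = 2
G(15) = mex{2,1,0,1} = 3
G(16) = mex{3,2,1,2} = 0
G(17) = mex{0,3,2,3} = 1
G(18) = mex{1,0,3,0} = 2
G(19) = mex{2,1,0,1} = 3
G(20) = mex{3,2,1,2} = 0
G_A(20) = 0.
Stack B, S = {2, 4, 5, 8, 9}:
G(0) = 0
G(1) = mex{} = 0
G(2) = mex{0} = 1
G(3) = mex{0} = 1
G(4) = mex{1,0} = 2
G(5) = mex{1,0,0} = 2
G(6) = mex{2,1,0} = 3
G(7) = mex{2,1,1} = 0
G(8) = mex{3,2,1,0} = 4
G_B(8) = 4.
Combined Grundy value = 0 ⊕ 4 = 4.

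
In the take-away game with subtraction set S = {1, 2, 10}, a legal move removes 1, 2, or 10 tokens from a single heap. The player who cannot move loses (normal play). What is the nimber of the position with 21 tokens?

G(0) = 0
G(1) = mex{0} = 1
G(2) = mex{1,0} = 2
G(3) = mex{2,1} = 0
G(4) = mex{0,2} = 1
G(5) = mex{1,0} = 2
G(6) = mex{2,1} = 0
G(7) = mex{0,2} = 1
G(8) = mex{1,0} = 2
G(9) = mex{2,1} = 0
G(10) = mex{0,2,0} = 1
G(11) = mex{1,0,1} = 2
G(12) = mex{2,1,2} = 0
G(13) = mex{0,2,0} = 1
G(14) = mex{1,0,1} = 2
G(15) = mex{2,1,2} = 0
G(16) = mex{0,2,0} = 1
G(17) = mex{1,0,1} = 2
G(18) = mex{2,1,2} = 0
G(19) = mex{0,2,0} = 1
G(20) = mex{1,0,1} = 2
G(21) = mex{2,1,2} = 0

0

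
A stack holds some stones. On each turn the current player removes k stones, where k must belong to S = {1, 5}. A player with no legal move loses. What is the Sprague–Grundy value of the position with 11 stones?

1

G(0) = 0
G(1) = mex{0} = 1
G(2) = mex{1} = 0
G(3) = mex{0} = 1
G(4) = mex{1} = 0
G(5) = mex{0,0} = 1
G(6) = mex{1,1} = 0
G(7) = mex{0,0} = 1
G(8) = mex{1,1} = 0
G(9) = mex{0,0} = 1
G(10) = mex{1,1} = 0
G(11) = mex{0,0} = 1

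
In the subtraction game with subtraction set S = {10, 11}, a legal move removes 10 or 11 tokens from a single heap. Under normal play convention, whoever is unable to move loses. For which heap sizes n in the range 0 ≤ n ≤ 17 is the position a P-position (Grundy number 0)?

0, 1, 2, 3, 4, 5, 6, 7, 8, 9

G(0) = 0
G(1) = mex{} = 0
G(2) = mex{} = 0
G(3) = mex{} = 0
G(4) = mex{} = 0
G(5) = mex{} = 0
G(6) = mex{} = 0
G(7) = mex{} = 0
G(8) = mex{} = 0
G(9) = mex{} = 0
G(10) = mex{0} = 1
G(11) = mex{0,0} = 1
G(12) = mex{0,0} = 1
G(13) = mex{0,0} = 1
G(14) = mex{0,0} = 1
G(15) = mex{0,0} = 1
G(16) = mex{0,0} = 1
G(17) = mex{0,0} = 1
P-positions are exactly the n with G(n) = 0.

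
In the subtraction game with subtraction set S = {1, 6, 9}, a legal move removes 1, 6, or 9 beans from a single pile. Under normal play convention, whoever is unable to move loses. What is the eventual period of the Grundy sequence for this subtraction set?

5

G(0) = 0
G(1) = mex{0} = 1
G(2) = mex{1} = 0
G(3) = mex{0} = 1
G(4) = mex{1} = 0
G(5) = mex{0} = 1
G(6) = mex{1,0} = 2
G(7) = mex{2,1} = 0
G(8) = mex{0,0} = 1
G(9) = mex{1,1,0} = 2
G(10) = mex{2,0,1} = 3
G(11) = mex{3,1,0} = 2
G(12) = mex{2,2,1} = 0
G(13) = mex{0,0,0} = 1
G(14) = mex{1,1,1} = 0
G(15) = mex{0,2,2} = 1
G(16) = mex{1,3,0} = 2
G(17) = mex{2,2,1} = 0
G(18) = mex{0,0,2} = 1
G(19) = mex{1,1,3} = 0
G(20) = mex{0,0,2} = 1
G(21) = mex{1,1,0} = 2
G(22) = mex{2,2,1} = 0
G(23) = mex{0,0,0} = 1
G(24) = mex{1,1,1} = 0
G(25) = mex{0,0,2} = 1
G(26) = mex{1,1,0} = 2
From n = 11 onward G(n+5) = G(n); since this holds over max(S) = 9 consecutive positions the period is 5 (pre-period 11).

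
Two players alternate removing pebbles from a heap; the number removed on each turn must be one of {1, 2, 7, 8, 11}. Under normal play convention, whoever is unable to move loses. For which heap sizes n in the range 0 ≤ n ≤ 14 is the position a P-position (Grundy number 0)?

0, 3, 6, 9, 12

G(0) = 0
G(1) = mex{0} = 1
G(2) = mex{1,0} = 2
G(3) = mex{2,1} = 0
G(4) = mex{0,2} = 1
G(5) = mex{1,0} = 2
G(6) = mex{2,1} = 0
G(7) = mex{0,2,0} = 1
G(8) = mex{1,0,1,0} = 2
G(9) = mex{2,1,2,1} = 0
G(10) = mex{0,2,0,2} = 1
G(11) = mex{1,0,1,0,0} = 2
G(12) = mex{2,1,2,1,1} = 0
G(13) = mex{0,2,0,2,2} = 1
G(14) = mex{1,0,1,0,0} = 2
P-positions are exactly the n with G(n) = 0.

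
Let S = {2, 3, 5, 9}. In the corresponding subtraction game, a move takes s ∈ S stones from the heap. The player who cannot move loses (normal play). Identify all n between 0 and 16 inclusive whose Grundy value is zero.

0, 1, 7, 8, 14, 15

n :  0  1  2  3  4  5  6  7  8  9 10 11 12 13 14 15 16
G :  0  0  1  1  2  2  3  0  0  1  1  2  2  3  0  0  1
P-positions are exactly the n with G(n) = 0.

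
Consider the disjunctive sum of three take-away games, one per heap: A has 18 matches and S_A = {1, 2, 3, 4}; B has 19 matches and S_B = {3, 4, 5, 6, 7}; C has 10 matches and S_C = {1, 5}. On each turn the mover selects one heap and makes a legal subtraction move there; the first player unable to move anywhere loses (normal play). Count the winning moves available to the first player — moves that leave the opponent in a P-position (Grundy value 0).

0

Heap A, S = {1, 2, 3, 4}:
n :  0  1  2  3  4  5  6  7  8  9 10 11 12 13 14 15 16 17 18
G :  0  1  2  3  4  0  1  2  3  4  0  1  2  3  4  0  1  2  3
G_A(18) = 3.
Heap B, S = {3, 4, 5, 6, 7}:
n :  0  1  2  3  4  5  6  7  8  9 10 11 12 13 14 15 16 17 18 19
G :  0  0  0  1  1  1  2  2  2  3  0  0  0  1  1  1  2  2  2  3
G_B(19) = 3.
Heap C, S = {1, 5}:
G(0) = 0
G(1) = mex{0} = 1
G(2) = mex{1} = 0
G(3) = mex{0} = 1
G(4) = mex{1} = 0
G(5) = mex{0,0} = 1
G(6) = mex{1,1} = 0
G(7) = mex{0,0} = 1
G(8) = mex{1,1} = 0
G(9) = mex{0,0} = 1
G(10) = mex{1,1} = 0
G_C(10) = 0.
Combined Grundy value = 3 ⊕ 3 ⊕ 0 = 0.
A winning move leaves total XOR = 0, i.e. changes one component's Grundy value g to g ⊕ X where X is the current total.
Heap A: target g' = 3⊕0 = 3, but every legal move changes the Grundy value (mex property), so 0 moves.
Heap B: target g' = 3⊕0 = 3, but every legal move changes the Grundy value (mex property), so 0 moves.
Heap C: target g' = 0⊕0 = 0, but every legal move changes the Grundy value (mex property), so 0 moves.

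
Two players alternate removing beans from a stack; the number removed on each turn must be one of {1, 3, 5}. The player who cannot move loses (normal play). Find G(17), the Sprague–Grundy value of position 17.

G(0) = 0
G(1) = mex{0} = 1
G(2) = mex{1} = 0
G(3) = mex{0,0} = 1
G(4) = mex{1,1} = 0
G(5) = mex{0,0,0} = 1
G(6) = mex{1,1,1} = 0
G(7) = mex{0,0,0} = 1
G(8) = mex{1,1,1} = 0
G(9) = mex{0,0,0} = 1
G(10) = mex{1,1,1} = 0
G(11) = mex{0,0,0} = 1
G(12) = mex{1,1,1} = 0
G(13) = mex{0,0,0} = 1
G(14) = mex{1,1,1} = 0
G(15) = mex{0,0,0} = 1
G(16) = mex{1,1,1} = 0
G(17) = mex{0,0,0} = 1

1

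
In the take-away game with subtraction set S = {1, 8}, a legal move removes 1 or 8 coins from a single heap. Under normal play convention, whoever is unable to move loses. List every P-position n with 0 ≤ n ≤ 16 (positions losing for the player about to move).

n :  0  1  2  3  4  5  6  7  8  9 10 11 12 13 14 15 16
G :  0  1  0  1  0  1  0  1  2  0  1  0  1  0  1  0  1
P-positions are exactly the n with G(n) = 0.

0, 2, 4, 6, 9, 11, 13, 15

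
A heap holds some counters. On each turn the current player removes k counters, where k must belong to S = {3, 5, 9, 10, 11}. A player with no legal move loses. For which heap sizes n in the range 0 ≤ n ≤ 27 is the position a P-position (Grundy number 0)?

0, 1, 2, 8, 14, 15, 16, 22

n :  0  1  2  3  4  5  6  7  8  9 10 11 12 13 14 15 16 17 18 19 20 21 22 23 24 25 26 27
G :  0  0  0  1  1  1  2  2  0  3  3  1  4  2  0  0  0  1  1  1  2  2  0  3  3  1  4  2
P-positions are exactly the n with G(n) = 0.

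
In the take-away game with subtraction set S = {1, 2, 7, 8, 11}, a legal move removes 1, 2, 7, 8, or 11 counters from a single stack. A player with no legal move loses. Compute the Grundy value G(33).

0

G(0) = 0
G(1) = mex{0} = 1
G(2) = mex{1,0} = 2
G(3) = mex{2,1} = 0
G(4) = mex{0,2} = 1
G(5) = mex{1,0} = 2
G(6) = mex{2,1} = 0
G(7) = mex{0,2,0} = 1
G(8) = mex{1,0,1,0} = 2
G(9) = mex{2,1,2,1} = 0
G(10) = mex{0,2,0,2} = 1
G(11) = mex{1,0,1,0,0} = 2
G(12) = mex{2,1,2,1,1} = 0
G(13) = mex{0,2,0,2,2} = 1
G(14) = mex{1,0,1,0,0} = 2
G(15) = mex{2,1,2,1,1} = 0
G(16) = mex{0,2,0,2,2} = 1
G(17) = mex{1,0,1,0,0} = 2
G(18) = mex{2,1,2,1,1} = 0
G(19) = mex{0,2,0,2,2} = 1
G(20) = mex{1,0,1,0,0} = 2
G(21) = mex{2,1,2,1,1} = 0
G(22) = mex{0,2,0,2,2} = 1
G(23) = mex{1,0,1,0,0} = 2
G(24) = mex{2,1,2,1,1} = 0
G(25) = mex{0,2,0,2,2} = 1
G(26) = mex{1,0,1,0,0} = 2
G(27) = mex{2,1,2,1,1} = 0
G(28) = mex{0,2,0,2,2} = 1
G(29) = mex{1,0,1,0,0} = 2
G(30) = mex{2,1,2,1,1} = 0
G(31) = mex{0,2,0,2,2} = 1
G(32) = mex{1,0,1,0,0} = 2
G(33) = mex{2,1,2,1,1} = 0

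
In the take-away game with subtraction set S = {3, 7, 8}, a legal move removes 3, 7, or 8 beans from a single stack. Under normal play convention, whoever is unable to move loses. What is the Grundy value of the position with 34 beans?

n :  0  1  2  3  4  5  6  7  8  9 10 11 12 13 14 15 16 17 18 19 20 21 22 23 24 25 26 27 28 29 30 31 32 33 34
G :  0  0  0  1  1  1  0  2  2  1  3  0  0  2  1  1  0  0  2  1  1  0  0  2  1  1  0  0  2  1  1  0  0  2  1

1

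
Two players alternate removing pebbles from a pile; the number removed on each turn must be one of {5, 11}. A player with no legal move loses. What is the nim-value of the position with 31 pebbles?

1

G(0) = 0
G(1) = mex{} = 0
G(2) = mex{} = 0
G(3) = mex{} = 0
G(4) = mex{} = 0
G(5) = mex{0} = 1
G(6) = mex{0} = 1
G(7) = mex{0} = 1
G(8) = mex{0} = 1
G(9) = mex{0} = 1
G(10) = mex{1} = 0
G(11) = mex{1,0} = 2
G(12) = mex{1,0} = 2
G(13) = mex{1,0} = 2
G(14) = mex{1,0} = 2
G(15) = mex{0,0} = 1
G(16) = mex{2,1} = 0
G(17) = mex{2,1} = 0
G(18) = mex{2,1} = 0
G(19) = mex{2,1} = 0
G(20) = mex{1,1} = 0
G(21) = mex{0,0} = 1
G(22) = mex{0,2} = 1
G(23) = mex{0,2} = 1
G(24) = mex{0,2} = 1
G(25) = mex{0,2} = 1
G(26) = mex{1,1} = 0
G(27) = mex{1,0} = 2
G(28) = mex{1,0} = 2
G(29) = mex{1,0} = 2
G(30) = mex{1,0} = 2
G(31) = mex{0,0} = 1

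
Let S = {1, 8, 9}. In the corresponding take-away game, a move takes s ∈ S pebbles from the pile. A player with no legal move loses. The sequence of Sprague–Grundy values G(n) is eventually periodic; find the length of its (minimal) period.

G(0) = 0
G(1) = mex{0} = 1
G(2) = mex{1} = 0
G(3) = mex{0} = 1
G(4) = mex{1} = 0
G(5) = mex{0} = 1
G(6) = mex{1} = 0
G(7) = mex{0} = 1
G(8) = mex{1,0} = 2
G(9) = mex{2,1,0} = 3
G(10) = mex{3,0,1} = 2
G(11) = mex{2,1,0} = 3
G(12) = mex{3,0,1} = 2
G(13) = mex{2,1,0} = 3
G(14) = mex{3,0,1} = 2
G(15) = mex{2,1,0} = 3
G(16) = mex{3,2,1} = 0
G(17) = mex{0,3,2} = 1
G(18) = mex{1,2,3} = 0
G(19) = mex{0,3,2} = 1
G(20) = mex{1,2,3} = 0
G(21) = mex{0,3,2} = 1
G(22) = mex{1,2,3} = 0
G(23) = mex{0,3,2} = 1
G(24) = mex{1,0,3} = 2
G(25) = mex{2,1,0} = 3
G(26) = mex{3,0,1} = 2
G(27) = mex{2,1,0} = 3
G(28) = mex{3,0,1} = 2
G(29) = mex{2,1,0} = 3
G(30) = mex{3,0,1} = 2
G(31) = mex{2,1,0} = 3
G(32) = mex{3,2,1} = 0
G(33) = mex{0,3,2} = 1
G(n+16) = G(n) holds for n = 0,…,8 (a full window of length max(S) = 9), so the sequence is purely periodic with period 16.

16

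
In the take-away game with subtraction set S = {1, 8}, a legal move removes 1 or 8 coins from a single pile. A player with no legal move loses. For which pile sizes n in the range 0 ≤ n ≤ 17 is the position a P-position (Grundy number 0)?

G(0) = 0
G(1) = mex{0} = 1
G(2) = mex{1} = 0
G(3) = mex{0} = 1
G(4) = mex{1} = 0
G(5) = mex{0} = 1
G(6) = mex{1} = 0
G(7) = mex{0} = 1
G(8) = mex{1,0} = 2
G(9) = mex{2,1} = 0
G(10) = mex{0,0} = 1
G(11) = mex{1,1} = 0
G(12) = mex{0,0} = 1
G(13) = mex{1,1} = 0
G(14) = mex{0,0} = 1
G(15) = mex{1,1} = 0
G(16) = mex{0,2} = 1
G(17) = mex{1,0} = 2
P-positions are exactly the n with G(n) = 0.

0, 2, 4, 6, 9, 11, 13, 15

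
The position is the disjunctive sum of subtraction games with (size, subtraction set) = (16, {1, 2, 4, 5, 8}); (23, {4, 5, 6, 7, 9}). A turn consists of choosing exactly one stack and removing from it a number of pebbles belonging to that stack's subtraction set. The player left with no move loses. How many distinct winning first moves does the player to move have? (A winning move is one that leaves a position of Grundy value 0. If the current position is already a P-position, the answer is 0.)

Stack A, S = {1, 2, 4, 5, 8}:
G(0) = 0
G(1) = mex{0} = 1
G(2) = mex{1,0} = 2
G(3) = mex{2,1} = 0
G(4) = mex{0,2,0} = 1
G(5) = mex{1,0,1,0} = 2
G(6) = mex{2,1,2,1} = 0
G(7) = mex{0,2,0,2} = 1
G(8) = mex{1,0,1,0,0} = 2
G(9) = mex{2,1,2,1,1} = 0
G(10) = mex{0,2,0,2,2} = 1
G(11) = mex{1,0,1,0,0} = 2
G(12) = mex{2,1,2,1,1} = 0
G(13) = mex{0,2,0,2,2} = 1
G(14) = mex{1,0,1,0,0} = 2
G(15) = mex{2,1,2,1,1} = 0
G(16) = mex{0,2,0,2,2} = 1
G_A(16) = 1.
Stack B, S = {4, 5, 6, 7, 9}:
G(0) = 0
G(1) = mex{} = 0
G(2) = mex{} = 0
G(3) = mex{} = 0
G(4) = mex{0} = 1
G(5) = mex{0,0} = 1
G(6) = mex{0,0,0} = 1
G(7) = mex{0,0,0,0} = 1
G(8) = mex{1,0,0,0} = 2
G(9) = mex{1,1,0,0,0} = 2
G(10) = mex{1,1,1,0,0} = 2
G(11) = mex{1,1,1,1,0} = 2
G(12) = mex{2,1,1,1,0} = 3
G(13) = mex{2,2,1,1,1} = 0
G(14) = mex{2,2,2,1,1} = 0
G(15) = mex{2,2,2,2,1} = 0
G(16) = mex{3,2,2,2,1} = 0
G(17) = mex{0,3,2,2,2} = 1
G(18) = mex{0,0,3,2,2} = 1
G(19) = mex{0,0,0,3,2} = 1
G(20) = mex{0,0,0,0,2} = 1
G(21) = mex{1,0,0,0,3} = 2
G(22) = mex{1,1,0,0,0} = 2
G(23) = mex{1,1,1,0,0} = 2
G_B(23) = 2.
Combined Grundy value = 1 ⊕ 2 = 3.
A winning move leaves total XOR = 0, i.e. changes one component's Grundy value g to g ⊕ X where X is the current total.
Stack A: need g' = 1⊕3 = 2. Options: 16−1→G=0, 16−2→G=2, 16−4→G=0, 16−5→G=2, 16−8→G=2. Hits: 3.
Stack B: need g' = 2⊕3 = 1. Options: 23−4→G=1, 23−5→G=1, 23−6→G=1, 23−7→G=0, 23−9→G=0. Hits: 3.

6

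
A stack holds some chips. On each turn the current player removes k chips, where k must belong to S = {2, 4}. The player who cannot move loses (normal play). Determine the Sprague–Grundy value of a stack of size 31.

G(0) = 0
G(1) = mex{} = 0
G(2) = mex{0} = 1
G(3) = mex{0} = 1
G(4) = mex{1,0} = 2
G(5) = mex{1,0} = 2
G(6) = mex{2,1} = 0
G(7) = mex{2,1} = 0
G(8) = mex{0,2} = 1
G(9) = mex{0,2} = 1
G(10) = mex{1,0} = 2
G(11) = mex{1,0} = 2
G(12) = mex{2,1} = 0
G(13) = mex{2,1} = 0
G(14) = mex{0,2} = 1
G(15) = mex{0,2} = 1
G(16) = mex{1,0} = 2
G(17) = mex{1,0} = 2
G(18) = mex{2,1} = 0
G(19) = mex{2,1} = 0
G(20) = mex{0,2} = 1
G(21) = mex{0,2} = 1
G(22) = mex{1,0} = 2
G(23) = mex{1,0} = 2
G(24) = mex{2,1} = 0
G(25) = mex{2,1} = 0
G(26) = mex{0,2} = 1
G(27) = mex{0,2} = 1
G(28) = mex{1,0} = 2
G(29) = mex{1,0} = 2
G(30) = mex{2,1} = 0
G(31) = mex{2,1} = 0

0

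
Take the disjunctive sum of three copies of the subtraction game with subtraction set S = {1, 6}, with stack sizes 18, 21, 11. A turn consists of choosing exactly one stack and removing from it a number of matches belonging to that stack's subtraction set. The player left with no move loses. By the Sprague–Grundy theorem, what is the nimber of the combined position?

All stacks use S = {1, 6}:
G(0) = 0
G(1) = mex{0} = 1
G(2) = mex{1} = 0
G(3) = mex{0} = 1
G(4) = mex{1} = 0
G(5) = mex{0} = 1
G(6) = mex{1,0} = 2
G(7) = mex{2,1} = 0
G(8) = mex{0,0} = 1
G(9) = mex{1,1} = 0
G(10) = mex{0,0} = 1
G(11) = mex{1,1} = 0
G(12) = mex{0,2} = 1
G(13) = mex{1,0} = 2
G(14) = mex{2,1} = 0
G(15) = mex{0,0} = 1
G(16) = mex{1,1} = 0
G(17) = mex{0,0} = 1
G(18) = mex{1,1} = 0
G(19) = mex{0,2} = 1
G(20) = mex{1,0} = 2
G(21) = mex{2,1} = 0
Stack A: G(18) = 0.
Stack B: G(21) = 0.
Stack C: G(11) = 0.
Combined Grundy value = 0 ⊕ 0 ⊕ 0 = 0.

0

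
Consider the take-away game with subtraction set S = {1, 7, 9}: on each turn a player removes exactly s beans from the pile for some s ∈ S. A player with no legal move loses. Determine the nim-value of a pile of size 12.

0

n :  0  1  2  3  4  5  6  7  8  9 10 11 12
G :  0  1  0  1  0  1  0  1  0  1  0  1  0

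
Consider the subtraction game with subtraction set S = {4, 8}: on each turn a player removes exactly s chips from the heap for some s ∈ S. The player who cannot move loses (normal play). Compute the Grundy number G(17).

1

n :  0  1  2  3  4  5  6  7  8  9 10 11 12 13 14 15 16 17
G :  0  0  0  0  1  1  1  1  2  2  2  2  0  0  0  0  1  1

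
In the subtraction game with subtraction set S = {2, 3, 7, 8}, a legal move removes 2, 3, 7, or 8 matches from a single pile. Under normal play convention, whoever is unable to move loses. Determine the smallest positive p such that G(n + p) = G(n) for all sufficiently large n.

n :  0  1  2  3  4  5  6  7  8  9 10 11 12 13 14
G :  0  0  1  1  2  0  0  1  1  2  0  0  1  1  2
G(n+5) = G(n) holds for n = 0,…,7 (a full window of length max(S) = 8), so the sequence is purely periodic with period 5.

5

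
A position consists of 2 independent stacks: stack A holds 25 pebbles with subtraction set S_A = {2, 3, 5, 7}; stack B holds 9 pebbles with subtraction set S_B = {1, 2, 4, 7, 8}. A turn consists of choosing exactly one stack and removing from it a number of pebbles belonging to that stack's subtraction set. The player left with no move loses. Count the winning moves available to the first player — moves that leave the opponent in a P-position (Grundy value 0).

1

Stack A, S = {2, 3, 5, 7}:
G(0) = 0
G(1) = mex{} = 0
G(2) = mex{0} = 1
G(3) = mex{0,0} = 1
G(4) = mex{1,0} = 2
G(5) = mex{1,1,0} = 2
G(6) = mex{2,1,0} = 3
G(7) = mex{2,2,1,0} = 3
G(8) = mex{3,2,1,0} = 4
G(9) = mex{3,3,2,1} = 0
G(10) = mex{4,3,2,1} = 0
G(11) = mex{0,4,3,2} = 1
G(12) = mex{0,0,3,2} = 1
G(13) = mex{1,0,4,3} = 2
G(14) = mex{1,1,0,3} = 2
G(15) = mex{2,1,0,4} = 3
G(16) = mex{2,2,1,0} = 3
G(17) = mex{3,2,1,0} = 4
G(18) = mex{3,3,2,1} = 0
G(19) = mex{4,3,2,1} = 0
G(20) = mex{0,4,3,2} = 1
G(21) = mex{0,0,3,2} = 1
G(22) = mex{1,0,4,3} = 2
G(23) = mex{1,1,0,3} = 2
G(24) = mex{2,1,0,4} = 3
G(25) = mex{2,2,1,0} = 3
G_A(25) = 3.
Stack B, S = {1, 2, 4, 7, 8}:
n : 0 1 2 3 4 5 6 7 8 9
G : 0 1 2 0 1 2 0 1 2 0
G_B(9) = 0.
Combined Grundy value = 3 ⊕ 0 = 3.
A winning move leaves total XOR = 0, i.e. changes one component's Grundy value g to g ⊕ X where X is the current total.
Stack A: need g' = 3⊕3 = 0. Options: 25−2→G=2, 25−3→G=2, 25−5→G=1, 25−7→G=0. Hits: 1.
Stack B: need g' = 0⊕3 = 3. Options: 9−1→G=2, 9−2→G=1, 9−4→G=2, 9−7→G=2, 9−8→G=1. Hits: 0.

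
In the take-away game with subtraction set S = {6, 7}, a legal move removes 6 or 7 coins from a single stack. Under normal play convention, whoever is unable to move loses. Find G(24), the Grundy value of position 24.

1

n :  0  1  2  3  4  5  6  7  8  9 10 11 12 13 14 15 16 17 18 19 20 21 22 23 24
G :  0  0  0  0  0  0  1  1  1  1  1  1  2  0  0  0  0  0  0  1  1  1  1  1  1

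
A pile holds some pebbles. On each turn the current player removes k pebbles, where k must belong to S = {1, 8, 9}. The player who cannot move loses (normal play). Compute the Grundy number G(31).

G(0) = 0
G(1) = mex{0} = 1
G(2) = mex{1} = 0
G(3) = mex{0} = 1
G(4) = mex{1} = 0
G(5) = mex{0} = 1
G(6) = mex{1} = 0
G(7) = mex{0} = 1
G(8) = mex{1,0} = 2
G(9) = mex{2,1,0} = 3
G(10) = mex{3,0,1} = 2
G(11) = mex{2,1,0} = 3
G(12) = mex{3,0,1} = 2
G(13) = mex{2,1,0} = 3
G(14) = mex{3,0,1} = 2
G(15) = mex{2,1,0} = 3
G(16) = mex{3,2,1} = 0
G(17) = mex{0,3,2} = 1
G(18) = mex{1,2,3} = 0
G(19) = mex{0,3,2} = 1
G(20) = mex{1,2,3} = 0
G(21) = mex{0,3,2} = 1
G(22) = mex{1,2,3} = 0
G(23) = mex{0,3,2} = 1
G(24) = mex{1,0,3} = 2
G(25) = mex{2,1,0} = 3
G(26) = mex{3,0,1} = 2
G(27) = mex{2,1,0} = 3
G(28) = mex{3,0,1} = 2
G(29) = mex{2,1,0} = 3
G(30) = mex{3,0,1} = 2
G(31) = mex{2,1,0} = 3

3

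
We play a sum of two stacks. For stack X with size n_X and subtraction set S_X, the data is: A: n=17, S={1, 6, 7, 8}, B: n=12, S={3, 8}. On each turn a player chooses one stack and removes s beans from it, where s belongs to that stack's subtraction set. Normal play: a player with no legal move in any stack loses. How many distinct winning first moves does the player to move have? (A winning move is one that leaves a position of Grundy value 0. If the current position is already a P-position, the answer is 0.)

0

Stack A, S = {1, 6, 7, 8}:
n :  0  1  2  3  4  5  6  7  8  9 10 11 12 13 14 15 16 17
G :  0  1  0  1  0  1  2  3  2  3  2  3  4  0  1  0  1  0
G_A(17) = 0.
Stack B, S = {3, 8}:
n :  0  1  2  3  4  5  6  7  8  9 10 11 12
G :  0  0  0  1  1  1  0  0  2  1  1  0  0
G_B(12) = 0.
Combined Grundy value = 0 ⊕ 0 = 0.
A winning move leaves total XOR = 0, i.e. changes one component's Grundy value g to g ⊕ X where X is the current total.
Stack A: target g' = 0⊕0 = 0, but every legal move changes the Grundy value (mex property), so 0 moves.
Stack B: target g' = 0⊕0 = 0, but every legal move changes the Grundy value (mex property), so 0 moves.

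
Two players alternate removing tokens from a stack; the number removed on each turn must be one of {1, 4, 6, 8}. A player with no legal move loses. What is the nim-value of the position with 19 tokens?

0

G(0) = 0
G(1) = mex{0} = 1
G(2) = mex{1} = 0
G(3) = mex{0} = 1
G(4) = mex{1,0} = 2
G(5) = mex{2,1} = 0
G(6) = mex{0,0,0} = 1
G(7) = mex{1,1,1} = 0
G(8) = mex{0,2,0,0} = 1
G(9) = mex{1,0,1,1} = 2
G(10) = mex{2,1,2,0} = 3
G(11) = mex{3,0,0,1} = 2
G(12) = mex{2,1,1,2} = 0
G(13) = mex{0,2,0,0} = 1
G(14) = mex{1,3,1,1} = 0
G(15) = mex{0,2,2,0} = 1
G(16) = mex{1,0,3,1} = 2
G(17) = mex{2,1,2,2} = 0
G(18) = mex{0,0,0,3} = 1
G(19) = mex{1,1,1,2} = 0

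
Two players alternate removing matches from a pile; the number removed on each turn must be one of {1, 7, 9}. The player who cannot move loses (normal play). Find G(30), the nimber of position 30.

0

n :  0  1  2  3  4  5  6  7  8  9 10 11 12 13 14 15 16 17 18 19 20 21 22 23 24 25 26 27 28 29 30
G :  0  1  0  1  0  1  0  1  0  1  0  1  0  1  0  1  0  1  0  1  0  1  0  1  0  1  0  1  0  1  0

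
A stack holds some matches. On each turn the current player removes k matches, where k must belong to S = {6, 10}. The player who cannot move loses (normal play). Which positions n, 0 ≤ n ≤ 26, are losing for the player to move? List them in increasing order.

G(0) = 0
G(1) = mex{} = 0
G(2) = mex{} = 0
G(3) = mex{} = 0
G(4) = mex{} = 0
G(5) = mex{} = 0
G(6) = mex{0} = 1
G(7) = mex{0} = 1
G(8) = mex{0} = 1
G(9) = mex{0} = 1
G(10) = mex{0,0} = 1
G(11) = mex{0,0} = 1
G(12) = mex{1,0} = 2
G(13) = mex{1,0} = 2
G(14) = mex{1,0} = 2
G(15) = mex{1,0} = 2
G(16) = mex{1,1} = 0
G(17) = mex{1,1} = 0
G(18) = mex{2,1} = 0
G(19) = mex{2,1} = 0
G(20) = mex{2,1} = 0
G(21) = mex{2,1} = 0
G(22) = mex{0,2} = 1
G(23) = mex{0,2} = 1
G(24) = mex{0,2} = 1
G(25) = mex{0,2} = 1
G(26) = mex{0,0} = 1
P-positions are exactly the n with G(n) = 0.

0, 1, 2, 3, 4, 5, 16, 17, 18, 19, 20, 21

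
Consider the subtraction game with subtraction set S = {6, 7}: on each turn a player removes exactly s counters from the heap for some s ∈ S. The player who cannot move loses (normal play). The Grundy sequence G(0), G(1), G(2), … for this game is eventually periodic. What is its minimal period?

13

G(0) = 0
G(1) = mex{} = 0
G(2) = mex{} = 0
G(3) = mex{} = 0
G(4) = mex{} = 0
G(5) = mex{} = 0
G(6) = mex{0} = 1
G(7) = mex{0,0} = 1
G(8) = mex{0,0} = 1
G(9) = mex{0,0} = 1
G(10) = mex{0,0} = 1
G(11) = mex{0,0} = 1
G(12) = mex{1,0} = 2
G(13) = mex{1,1} = 0
G(14) = mex{1,1} = 0
G(15) = mex{1,1} = 0
G(16) = mex{1,1} = 0
G(17) = mex{1,1} = 0
G(18) = mex{2,1} = 0
G(19) = mex{0,2} = 1
G(20) = mex{0,0} = 1
G(21) = mex{0,0} = 1
G(22) = mex{0,0} = 1
G(23) = mex{0,0} = 1
G(24) = mex{0,0} = 1
G(25) = mex{1,0} = 2
G(26) = mex{1,1} = 0
G(27) = mex{1,1} = 0
G(n+13) = G(n) holds for n = 0,…,6 (a full window of length max(S) = 7), so the sequence is purely periodic with period 13.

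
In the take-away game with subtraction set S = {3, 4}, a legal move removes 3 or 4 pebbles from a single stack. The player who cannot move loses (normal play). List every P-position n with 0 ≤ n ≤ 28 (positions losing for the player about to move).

G(0) = 0
G(1) = mex{} = 0
G(2) = mex{} = 0
G(3) = mex{0} = 1
G(4) = mex{0,0} = 1
G(5) = mex{0,0} = 1
G(6) = mex{1,0} = 2
G(7) = mex{1,1} = 0
G(8) = mex{1,1} = 0
G(9) = mex{2,1} = 0
G(10) = mex{0,2} = 1
G(11) = mex{0,0} = 1
G(12) = mex{0,0} = 1
G(13) = mex{1,0} = 2
G(14) = mex{1,1} = 0
G(15) = mex{1,1} = 0
G(16) = mex{2,1} = 0
G(17) = mex{0,2} = 1
G(18) = mex{0,0} = 1
G(19) = mex{0,0} = 1
G(20) = mex{1,0} = 2
G(21) = mex{1,1} = 0
G(22) = mex{1,1} = 0
G(23) = mex{2,1} = 0
G(24) = mex{0,2} = 1
G(25) = mex{0,0} = 1
G(26) = mex{0,0} = 1
G(27) = mex{1,0} = 2
G(28) = mex{1,1} = 0
P-positions are exactly the n with G(n) = 0.

0, 1, 2, 7, 8, 9, 14, 15, 16, 21, 22, 23, 28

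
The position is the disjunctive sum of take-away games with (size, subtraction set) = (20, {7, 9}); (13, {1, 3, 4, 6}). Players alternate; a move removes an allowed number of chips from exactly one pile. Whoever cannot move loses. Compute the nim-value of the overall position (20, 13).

2

Pile A, S = {7, 9}:
n :  0  1  2  3  4  5  6  7  8  9 10 11 12 13 14 15 16 17 18 19 20
G :  0  0  0  0  0  0  0  1  1  1  1  1  1  1  2  2  0  0  0  0  0
G_A(20) = 0.
Pile B, S = {1, 3, 4, 6}:
G(0) = 0
G(1) = mex{0} = 1
G(2) = mex{1} = 0
G(3) = mex{0,0} = 1
G(4) = mex{1,1,0} = 2
G(5) = mex{2,0,1} = 3
G(6) = mex{3,1,0,0} = 2
G(7) = mex{2,2,1,1} = 0
G(8) = mex{0,3,2,0} = 1
G(9) = mex{1,2,3,1} = 0
G(10) = mex{0,0,2,2} = 1
G(11) = mex{1,1,0,3} = 2
G(12) = mex{2,0,1,2} = 3
G(13) = mex{3,1,0,0} = 2
G_B(13) = 2.
Combined Grundy value = 0 ⊕ 2 = 2.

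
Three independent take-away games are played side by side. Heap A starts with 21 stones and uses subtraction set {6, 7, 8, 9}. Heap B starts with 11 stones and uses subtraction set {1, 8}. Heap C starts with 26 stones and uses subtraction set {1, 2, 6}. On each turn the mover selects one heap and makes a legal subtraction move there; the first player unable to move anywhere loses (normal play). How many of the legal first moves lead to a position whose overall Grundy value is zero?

4

Heap A, S = {6, 7, 8, 9}:
n :  0  1  2  3  4  5  6  7  8  9 10 11 12 13 14 15 16 17 18 19 20 21
G :  0  0  0  0  0  0  1  1  1  1  1  1  2  2  2  0  0  0  0  0  0  1
G_A(21) = 1.
Heap B, S = {1, 8}:
n :  0  1  2  3  4  5  6  7  8  9 10 11
G :  0  1  0  1  0  1  0  1  2  0  1  0
G_B(11) = 0.
Heap C, S = {1, 2, 6}:
n :  0  1  2  3  4  5  6  7  8  9 10 11 12 13 14 15 16 17 18 19 20 21 22 23 24 25 26
G :  0  1  2  0  1  2  3  0  1  2  0  1  2  3  0  1  2  0  1  2  3  0  1  2  0  1  2
G_C(26) = 2.
Combined Grundy value = 1 ⊕ 0 ⊕ 2 = 3.
A winning move leaves total XOR = 0, i.e. changes one component's Grundy value g to g ⊕ X where X is the current total.
Heap A: need g' = 1⊕3 = 2. Options: 21−6→G=0, 21−7→G=2, 21−8→G=2, 21−9→G=2. Hits: 3.
Heap B: need g' = 0⊕3 = 3. Options: 11−1→G=1, 11−8→G=1. Hits: 0.
Heap C: need g' = 2⊕3 = 1. Options: 26−1→G=1, 26−2→G=0, 26−6→G=3. Hits: 1.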